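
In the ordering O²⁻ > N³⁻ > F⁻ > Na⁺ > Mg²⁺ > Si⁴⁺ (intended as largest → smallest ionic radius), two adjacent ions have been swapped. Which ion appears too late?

N³⁻

The pair O²⁻, N³⁻ is the wrong way round — they are isoelectronic (10 e⁻) and O has more protons than N (8 vs 7), making O²⁻ smaller. All other adjacent pairs agree with periodic trends, so N³⁻ is the misplaced ion.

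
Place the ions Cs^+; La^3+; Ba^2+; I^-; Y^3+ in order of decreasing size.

I^- > Cs^+ > Ba^2+ > La^3+ > Y^3+

First list Z and electron count for each: Y^3+ (Z=39, 36 e⁻), La^3+ (Z=57, 54 e⁻), Ba^2+ (Z=56, 54 e⁻), Cs^+ (Z=55, 54 e⁻), I^- (Z=53, 54 e⁻). Y^3+ < La^3+ (same group, 1 shell fewer); La^3+ < Ba^2+ (both 54 e⁻, Z=57>56); Ba^2+ < Cs^+ (both 54 e⁻, Z=56>55); Cs^+ < I^- (isoelectronic, higher Z=55 is smaller).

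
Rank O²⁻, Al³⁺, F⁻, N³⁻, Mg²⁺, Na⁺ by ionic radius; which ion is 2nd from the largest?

These species are isoelectronic with 10 electrons. The only difference is the number of protons: Al³⁺ (Z=13), Mg²⁺ (Z=12), Na⁺ (Z=11), F⁻ (Z=9), O²⁻ (Z=8), N³⁻ (Z=7). The strongest nuclear pull (Al³⁺) gives the smallest ion.
Ordering: Al³⁺ < Mg²⁺ < Na⁺ < F⁻ < O²⁻ < N³⁻. The 2nd largest is O²⁻.

O²⁻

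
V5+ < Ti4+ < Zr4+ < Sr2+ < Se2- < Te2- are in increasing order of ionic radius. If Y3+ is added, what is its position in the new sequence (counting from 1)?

Work out protons and electrons: V5+ has 18 e⁻ (Z=23), Ti4+ has 18 e⁻ (Z=22), Zr4+ has 36 e⁻ (Z=40), Y3+ has 36 e⁻ (Z=39), Sr2+ has 36 e⁻ (Z=38), Se2- has 36 e⁻ (Z=34), Te2- has 54 e⁻ (Z=52). V5+ < Ti4+ (both 18 e⁻, Z=23>22); Ti4+ < Zr4+ (same group, period 4 vs 5); Zr4+ < Y3+ (isoelectronic, higher Z=40 is smaller); Y3+ < Sr2+ (both 36 e⁻, Z=39>38); Sr2+ < Se2- (isoelectronic, higher Z=38 is smaller); Se2- < Te2- (same group, 1 shell fewer).
Putting Y3+ in gives V5+ < Ti4+ < Zr4+ < Y3+ < Sr2+ < Se2- < Te2-; it lands at slot 4.

4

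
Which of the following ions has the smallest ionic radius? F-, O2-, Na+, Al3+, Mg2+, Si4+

Si4+

All of these have 10 electrons (isoelectronic). With the same electron cloud, the ion with the most protons pulls it in tightest. Nuclear charges: Si4+ (Z=14), Al3+ (Z=13), Mg2+ (Z=12), Na+ (Z=11), F- (Z=9), O2- (Z=8). Highest Z is smallest.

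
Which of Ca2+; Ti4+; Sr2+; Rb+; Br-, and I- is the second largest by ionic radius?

First list Z and electron count for each: Ti4+ (Z=22, 18 e⁻), Ca2+ (Z=20, 18 e⁻), Sr2+ (Z=38, 36 e⁻), Rb+ (Z=37, 36 e⁻), Br- (Z=35, 36 e⁻), I- (Z=53, 54 e⁻). Ti4+ < Ca2+ (isoelectronic, higher Z=22 is smaller); Ca2+ < Sr2+ (same group, 1 shell fewer); Sr2+ < Rb+ (isoelectronic, higher Z=38 is smaller); Rb+ < Br- (both 36 e⁻, Z=37>35); Br- < I- (same group, period 4 vs 5).
So the order is Ti4+ < Ca2+ < Sr2+ < Rb+ < Br- < I-; the 2nd-largest ion is Br-.

Br-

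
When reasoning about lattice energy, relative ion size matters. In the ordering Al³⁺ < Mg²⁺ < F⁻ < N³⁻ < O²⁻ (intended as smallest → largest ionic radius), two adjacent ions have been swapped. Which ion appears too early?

N³⁻

Check each adjacent pair. N³⁻ and O²⁻ are reversed: O²⁻ and N³⁻ share 10 electrons; the higher nuclear charge on O (Z=8) contracts it more, so O²⁻ < N³⁻. No other neighbouring pair contradicts the periodic trends, so N³⁻ is the ion listed too early.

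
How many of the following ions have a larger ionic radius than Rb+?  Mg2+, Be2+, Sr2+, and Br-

1

Work out protons and electrons: Be2+: 2 e⁻, Z=4, Mg2+: 10 e⁻, Z=12, Sr2+: 36 e⁻, Z=38, Rb+: 36 e⁻, Z=37, Br-: 36 e⁻, Z=35. Be2+ < Mg2+ (same group, period 2 vs 3); Mg2+ < Sr2+ (same group, period 3 vs 5); Sr2+ < Rb+ (isoelectronic, higher Z=38 is smaller); Rb+ < Br- (both 36 e⁻, Z=37>35).
Placing each against Rb+: smaller — Be2+, Mg2+, Sr2+; larger — Br-. So 1 is larger.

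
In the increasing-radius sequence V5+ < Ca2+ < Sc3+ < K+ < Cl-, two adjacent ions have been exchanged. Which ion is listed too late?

Sc3+

Check each adjacent pair. Ca2+ and Sc3+ are reversed: Sc3+ and Ca2+ share 18 electrons; the higher nuclear charge on Sc (Z=21) contracts it more, so Sc3+ < Ca2+. No other neighbouring pair contradicts the periodic trends, so Sc3+ is the ion listed too late.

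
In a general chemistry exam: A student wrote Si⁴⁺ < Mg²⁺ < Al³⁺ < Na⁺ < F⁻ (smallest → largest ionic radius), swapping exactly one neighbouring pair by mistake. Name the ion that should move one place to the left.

Compare adjacent ions: they are isoelectronic (10 e⁻) and Al has more protons than Mg (13 vs 12), making Al³⁺ smaller — yet in this increasing list Mg²⁺ sits before Al³⁺. Nothing else is reversed, so Al³⁺ should move one place to the left.

Al³⁺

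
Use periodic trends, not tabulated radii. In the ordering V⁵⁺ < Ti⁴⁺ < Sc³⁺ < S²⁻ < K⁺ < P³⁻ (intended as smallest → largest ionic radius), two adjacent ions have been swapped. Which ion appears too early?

Check each adjacent pair. S²⁻ and K⁺ are reversed: they are isoelectronic (18 e⁻) and K has more protons than S (19 vs 16), making K⁺ smaller. No other neighbouring pair contradicts the periodic trends, so S²⁻ is the ion listed too early.

S²⁻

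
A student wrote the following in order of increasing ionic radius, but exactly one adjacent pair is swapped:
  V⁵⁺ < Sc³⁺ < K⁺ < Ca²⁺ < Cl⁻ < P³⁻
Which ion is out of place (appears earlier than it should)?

K⁺

Scanning neighbour by neighbour, only K⁺/Ca²⁺ violates a trend: they are isoelectronic (18 e⁻) and Ca has more protons than K (20 vs 19), making Ca²⁺ smaller. That makes K⁺ the one sitting a position early relative to where it belongs.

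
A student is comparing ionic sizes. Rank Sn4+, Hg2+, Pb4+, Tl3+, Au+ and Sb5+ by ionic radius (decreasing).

Au+ > Hg2+ > Tl3+ > Pb4+ > Sn4+ > Sb5+

Electron counts and nuclear charges: Sb5+ has 46 e⁻ (Z=51), Sn4+ has 46 e⁻ (Z=50), Pb4+ has 78 e⁻ (Z=82), Tl3+ has 78 e⁻ (Z=81), Hg2+ has 78 e⁻ (Z=80), Au+ has 78 e⁻ (Z=79). Sb5+ < Sn4+ (isoelectronic, higher Z=51 is smaller); Sn4+ < Pb4+ (same group, period 5 vs 6); Pb4+ < Tl3+ (both 78 e⁻, Z=82>81); Tl3+ < Hg2+ (both 78 e⁻, Z=81>80); Hg2+ < Au+ (both 78 e⁻, Z=80>79).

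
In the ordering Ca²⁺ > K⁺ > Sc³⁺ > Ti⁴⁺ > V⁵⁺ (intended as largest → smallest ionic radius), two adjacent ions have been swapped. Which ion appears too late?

K⁺

Check each adjacent pair. Ca²⁺ and K⁺ are reversed: Ca²⁺ and K⁺ share 18 electrons; the higher nuclear charge on Ca (Z=20) contracts it more, so Ca²⁺ < K⁺. No other neighbouring pair contradicts the periodic trends, so K⁺ is the ion listed too late.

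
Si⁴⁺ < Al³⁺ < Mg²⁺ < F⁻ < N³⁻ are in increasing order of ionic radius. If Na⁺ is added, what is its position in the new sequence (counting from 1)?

4

Isoelectronic series (10 e⁻ each). Size is set by nuclear charge: more protons means a smaller ion. Si⁴⁺ (Z=14), Al³⁺ (Z=13), Mg²⁺ (Z=12), Na⁺ (Z=11), F⁻ (Z=9), N³⁻ (Z=7).
Putting Na⁺ in gives Si⁴⁺ < Al³⁺ < Mg²⁺ < Na⁺ < F⁻ < N³⁻; it lands at slot 4.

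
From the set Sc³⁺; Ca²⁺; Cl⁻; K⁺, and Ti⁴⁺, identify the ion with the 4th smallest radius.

All of these have 18 electrons (isoelectronic). With the same electron cloud, the ion with the most protons pulls it in tightest. Nuclear charges: Ti⁴⁺ (Z=22), Sc³⁺ (Z=21), Ca²⁺ (Z=20), K⁺ (Z=19), Cl⁻ (Z=17). Highest Z is smallest.
So the order is Ti⁴⁺ < Sc³⁺ < Ca²⁺ < K⁺ < Cl⁻; the 4th-smallest ion is K⁺.

K⁺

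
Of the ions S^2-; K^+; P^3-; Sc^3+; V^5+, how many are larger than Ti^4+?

4

Isoelectronic series (18 e⁻ each). Size is set by nuclear charge: more protons means a smaller ion. V^5+ (Z=23), Ti^4+ (Z=22), Sc^3+ (Z=21), K^+ (Z=19), S^2- (Z=16), P^3- (Z=15).
Relative to Ti^4+, the ions that are larger are Sc^3+, K^+, S^2-, P^3-. That's 4.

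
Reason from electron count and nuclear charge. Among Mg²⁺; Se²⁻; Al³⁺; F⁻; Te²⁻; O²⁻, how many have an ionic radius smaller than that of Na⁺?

Work out protons and electrons: Al³⁺ has 10 e⁻ (Z=13), Mg²⁺ has 10 e⁻ (Z=12), Na⁺ has 10 e⁻ (Z=11), F⁻ has 10 e⁻ (Z=9), O²⁻ has 10 e⁻ (Z=8), Se²⁻ has 36 e⁻ (Z=34), Te²⁻ has 54 e⁻ (Z=52). Al³⁺ < Mg²⁺ (both 10 e⁻, Z=13>12); Mg²⁺ < Na⁺ (isoelectronic, higher Z=12 is smaller); Na⁺ < F⁻ (both 10 e⁻, Z=11>9); F⁻ < O²⁻ (both 10 e⁻, Z=9>8); O²⁻ < Se²⁻ (same group, period 2 vs 4); Se²⁻ < Te²⁻ (same group, period 4 vs 5).
Placing each against Na⁺: smaller — Al³⁺, Mg²⁺; larger — F⁻, O²⁻, Se²⁻, Te²⁻. That's 2.

2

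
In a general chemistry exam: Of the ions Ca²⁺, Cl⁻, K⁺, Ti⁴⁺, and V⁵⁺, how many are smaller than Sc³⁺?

2

Each ion has 18 electrons. The ranking follows nuclear charge in reverse — greater Z gives a smaller radius. V⁵⁺ (Z=23), Ti⁴⁺ (Z=22), Sc³⁺ (Z=21), Ca²⁺ (Z=20), K⁺ (Z=19), Cl⁻ (Z=17).
Placing each against Sc³⁺: smaller — V⁵⁺, Ti⁴⁺; larger — Ca²⁺, K⁺, Cl⁻. That's 2.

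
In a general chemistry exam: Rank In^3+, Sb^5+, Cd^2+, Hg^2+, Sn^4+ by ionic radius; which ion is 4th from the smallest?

Cd^2+

Electron counts and nuclear charges: Sb^5+: 46 e⁻, Z=51, Sn^4+: 46 e⁻, Z=50, In^3+: 46 e⁻, Z=49, Cd^2+: 46 e⁻, Z=48, Hg^2+: 78 e⁻, Z=80. Sb^5+ < Sn^4+ (both 46 e⁻, Z=51>50); Sn^4+ < In^3+ (both 46 e⁻, Z=50>49); In^3+ < Cd^2+ (both 46 e⁻, Z=49>48); Cd^2+ < Hg^2+ (same group, period 5 vs 6).
That gives Sb^5+ < Sn^4+ < In^3+ < Cd^2+ < Hg^2+. From the smallest end, number 4 is Cd^2+.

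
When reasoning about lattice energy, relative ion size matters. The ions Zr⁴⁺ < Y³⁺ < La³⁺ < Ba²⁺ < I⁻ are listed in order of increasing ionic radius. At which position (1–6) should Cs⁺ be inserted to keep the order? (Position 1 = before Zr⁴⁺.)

First list Z and electron count for each: Zr⁴⁺: 36 e⁻, Z=40, Y³⁺: 36 e⁻, Z=39, La³⁺: 54 e⁻, Z=57, Ba²⁺: 54 e⁻, Z=56, Cs⁺: 54 e⁻, Z=55, I⁻: 54 e⁻, Z=53. Zr⁴⁺ < Y³⁺ (isoelectronic, higher Z=40 is smaller); Y³⁺ < La³⁺ (same group, 1 shell fewer); La³⁺ < Ba²⁺ (both 54 e⁻, Z=57>56); Ba²⁺ < Cs⁺ (both 54 e⁻, Z=56>55); Cs⁺ < I⁻ (isoelectronic, higher Z=55 is smaller).
Putting Cs⁺ in gives Zr⁴⁺ < Y³⁺ < La³⁺ < Ba²⁺ < Cs⁺ < I⁻; it lands at slot 5.

5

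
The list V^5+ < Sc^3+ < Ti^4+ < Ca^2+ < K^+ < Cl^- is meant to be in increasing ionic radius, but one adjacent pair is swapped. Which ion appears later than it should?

Ti^4+

Scanning neighbour by neighbour, only Sc^3+/Ti^4+ violates a trend: they are isoelectronic (18 e⁻) and Ti has more protons than Sc (22 vs 21), making Ti^4+ smaller. That makes Ti^4+ the one sitting a position late relative to where it belongs.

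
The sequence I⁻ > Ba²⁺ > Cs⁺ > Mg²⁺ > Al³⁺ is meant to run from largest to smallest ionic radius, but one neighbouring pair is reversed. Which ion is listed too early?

Ba²⁺

The pair Ba²⁺, Cs⁺ is the wrong way round — both have 54 electrons but Z(Ba)=56 > Z(Cs)=55, so Ba²⁺ should be the smaller of the two. All other adjacent pairs agree with periodic trends, so Ba²⁺ is the misplaced ion.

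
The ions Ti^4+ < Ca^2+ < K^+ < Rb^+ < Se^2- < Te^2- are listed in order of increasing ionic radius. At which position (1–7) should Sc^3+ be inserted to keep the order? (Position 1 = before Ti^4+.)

2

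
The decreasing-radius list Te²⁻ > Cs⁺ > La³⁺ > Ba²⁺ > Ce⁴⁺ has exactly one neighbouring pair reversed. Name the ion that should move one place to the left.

Ba²⁺

Scanning neighbour by neighbour, only La³⁺/Ba²⁺ violates a trend: La³⁺ and Ba²⁺ share 54 electrons; the higher nuclear charge on La (Z=57) contracts it more, so La³⁺ < Ba²⁺. That makes Ba²⁺ the one sitting a position late relative to where it belongs.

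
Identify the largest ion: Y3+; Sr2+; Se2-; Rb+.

Isoelectronic series (36 e⁻ each). Size is set by nuclear charge: more protons means a smaller ion. Y3+ (Z=39), Sr2+ (Z=38), Rb+ (Z=37), Se2- (Z=34).

Se2-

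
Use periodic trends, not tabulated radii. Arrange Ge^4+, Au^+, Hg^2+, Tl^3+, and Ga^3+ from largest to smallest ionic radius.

Ge^4+: 28 e⁻, Z=32, Ga^3+: 28 e⁻, Z=31, Tl^3+: 78 e⁻, Z=81, Hg^2+: 78 e⁻, Z=80, Au^+: 78 e⁻, Z=79. Ge^4+ < Ga^3+ (isoelectronic, higher Z=32 is smaller); Ga^3+ < Tl^3+ (same group, 2 shells fewer); Tl^3+ < Hg^2+ (both 78 e⁻, Z=81>80); Hg^2+ < Au^+ (both 78 e⁻, Z=80>79).

Au^+ > Hg^2+ > Tl^3+ > Ga^3+ > Ge^4+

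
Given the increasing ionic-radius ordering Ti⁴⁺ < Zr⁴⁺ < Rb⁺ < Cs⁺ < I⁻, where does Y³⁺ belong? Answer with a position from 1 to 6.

3

Ti⁴⁺ has 18 e⁻ (Z=22), Zr⁴⁺ has 36 e⁻ (Z=40), Y³⁺ has 36 e⁻ (Z=39), Rb⁺ has 36 e⁻ (Z=37), Cs⁺ has 54 e⁻ (Z=55), I⁻ has 54 e⁻ (Z=53). Ti⁴⁺ < Zr⁴⁺ (same group, 1 shell fewer); Zr⁴⁺ < Y³⁺ (isoelectronic, higher Z=40 is smaller); Y³⁺ < Rb⁺ (both 36 e⁻, Z=39>37); Rb⁺ < Cs⁺ (same group, 1 shell fewer); Cs⁺ < I⁻ (both 54 e⁻, Z=55>53).
Merged order: Ti⁴⁺ < Zr⁴⁺ < Y³⁺ < Rb⁺ < Cs⁺ < I⁻ — Y³⁺ is number 3.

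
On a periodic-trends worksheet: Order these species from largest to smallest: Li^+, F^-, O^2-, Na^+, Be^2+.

Be^2+ (Z=4, 2 e⁻), Li^+ (Z=3, 2 e⁻), Na^+ (Z=11, 10 e⁻), F^- (Z=9, 10 e⁻), O^2- (Z=8, 10 e⁻). Be^2+ < Li^+ (both 2 e⁻, Z=4>3); Li^+ < Na^+ (same group, 1 shell fewer); Na^+ < F^- (isoelectronic, higher Z=11 is smaller); F^- < O^2- (both 10 e⁻, Z=9>8).

O^2- > F^- > Na^+ > Li^+ > Be^2+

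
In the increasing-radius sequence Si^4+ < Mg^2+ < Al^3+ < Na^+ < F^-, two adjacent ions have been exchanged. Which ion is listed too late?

Al^3+

Compare adjacent ions: they are isoelectronic (10 e⁻) and Al has more protons than Mg (13 vs 12), making Al^3+ smaller — yet in this increasing list Mg^2+ sits before Al^3+. Nothing else is reversed, so Al^3+ should move one place to the left.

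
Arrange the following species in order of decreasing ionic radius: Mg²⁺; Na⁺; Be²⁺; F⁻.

F⁻ > Na⁺ > Mg²⁺ > Be²⁺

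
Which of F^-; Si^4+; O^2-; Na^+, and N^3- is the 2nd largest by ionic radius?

Each ion has 10 electrons. The ranking follows nuclear charge in reverse — greater Z gives a smaller radius. Si^4+ (Z=14), Na^+ (Z=11), F^- (Z=9), O^2- (Z=8), N^3- (Z=7).
So the order is Si^4+ < Na^+ < F^- < O^2- < N^3-; the 2nd-largest ion is O^2-.

O^2-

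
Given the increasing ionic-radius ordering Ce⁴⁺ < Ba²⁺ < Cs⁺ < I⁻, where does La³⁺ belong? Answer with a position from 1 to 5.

2

Isoelectronic series (54 e⁻ each). Size is set by nuclear charge: more protons means a smaller ion. Ce⁴⁺ (Z=58), La³⁺ (Z=57), Ba²⁺ (Z=56), Cs⁺ (Z=55), I⁻ (Z=53).
Putting La³⁺ in gives Ce⁴⁺ < La³⁺ < Ba²⁺ < Cs⁺ < I⁻; it lands at slot 2.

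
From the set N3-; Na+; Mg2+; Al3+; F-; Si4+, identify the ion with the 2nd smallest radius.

All of these have 10 electrons (isoelectronic). With the same electron cloud, the ion with the most protons pulls it in tightest. Nuclear charges: Si4+ (Z=14), Al3+ (Z=13), Mg2+ (Z=12), Na+ (Z=11), F- (Z=9), N3- (Z=7). Highest Z is smallest.
Full ascending order: Si4+ < Al3+ < Mg2+ < Na+ < F- < N3-. Counting from the smallest, position 2 is Al3+.

Al3+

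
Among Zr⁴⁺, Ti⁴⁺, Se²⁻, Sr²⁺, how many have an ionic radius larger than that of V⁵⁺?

4

Work out protons and electrons: V⁵⁺ (Z=23, 18 e⁻), Ti⁴⁺ (Z=22, 18 e⁻), Zr⁴⁺ (Z=40, 36 e⁻), Sr²⁺ (Z=38, 36 e⁻), Se²⁻ (Z=34, 36 e⁻). V⁵⁺ < Ti⁴⁺ (both 18 e⁻, Z=23>22); Ti⁴⁺ < Zr⁴⁺ (same group, period 4 vs 5); Zr⁴⁺ < Sr²⁺ (both 36 e⁻, Z=40>38); Sr²⁺ < Se²⁻ (isoelectronic, higher Z=38 is smaller).
Ordering all of them (including V⁵⁺) by radius gives V⁵⁺ < Ti⁴⁺ < Zr⁴⁺ < Sr²⁺ < Se²⁻. That's 4.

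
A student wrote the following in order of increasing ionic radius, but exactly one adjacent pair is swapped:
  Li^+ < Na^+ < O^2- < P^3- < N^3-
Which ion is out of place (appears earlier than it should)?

P^3-

Scanning neighbour by neighbour, only P^3-/N^3- violates a trend: both in group 15 with the same charge; N^3- (period 2) has the smaller radius. That makes P^3- the one sitting a position early relative to where it belongs.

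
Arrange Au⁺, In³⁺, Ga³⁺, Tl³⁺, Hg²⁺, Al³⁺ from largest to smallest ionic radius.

Work out protons and electrons: Al³⁺ (Z=13, 10 e⁻), Ga³⁺ (Z=31, 28 e⁻), In³⁺ (Z=49, 46 e⁻), Tl³⁺ (Z=81, 78 e⁻), Hg²⁺ (Z=80, 78 e⁻), Au⁺ (Z=79, 78 e⁻). Al³⁺ < Ga³⁺ (same group, 1 shell fewer); Ga³⁺ < In³⁺ (same group, 1 shell fewer); In³⁺ < Tl³⁺ (same group, 1 shell fewer); Tl³⁺ < Hg²⁺ (both 78 e⁻, Z=81>80); Hg²⁺ < Au⁺ (both 78 e⁻, Z=80>79).

Au⁺ > Hg²⁺ > Tl³⁺ > In³⁺ > Ga³⁺ > Al³⁺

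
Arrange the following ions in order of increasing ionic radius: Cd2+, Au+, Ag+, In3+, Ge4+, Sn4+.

Ge4+ < Sn4+ < In3+ < Cd2+ < Ag+ < Au+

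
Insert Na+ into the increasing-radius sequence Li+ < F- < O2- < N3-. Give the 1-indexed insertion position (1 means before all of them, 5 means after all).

Li+ has 2 e⁻ (Z=3), Na+ has 10 e⁻ (Z=11), F- has 10 e⁻ (Z=9), O2- has 10 e⁻ (Z=8), N3- has 10 e⁻ (Z=7). Li+ < Na+ (same group, 1 shell fewer); Na+ < F- (isoelectronic, higher Z=11 is smaller); F- < O2- (isoelectronic, higher Z=9 is smaller); O2- < N3- (both 10 e⁻, Z=8>7).
Merged order: Li+ < Na+ < F- < O2- < N3- — Na+ is number 2.

2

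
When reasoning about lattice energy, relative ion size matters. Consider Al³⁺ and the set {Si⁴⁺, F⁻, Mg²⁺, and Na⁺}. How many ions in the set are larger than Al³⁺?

3

All of these have 10 electrons (isoelectronic). With the same electron cloud, the ion with the most protons pulls it in tightest. Nuclear charges: Si⁴⁺ (Z=14), Al³⁺ (Z=13), Mg²⁺ (Z=12), Na⁺ (Z=11), F⁻ (Z=9). Highest Z is smallest.
Overall: Si⁴⁺ < Al³⁺ < Mg²⁺ < Na⁺ < F⁻. Al³⁺ has 1 below it and 3 above. So 3 are larger.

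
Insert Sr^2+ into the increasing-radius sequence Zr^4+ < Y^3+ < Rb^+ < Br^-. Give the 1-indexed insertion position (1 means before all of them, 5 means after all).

All of these have 36 electrons (isoelectronic). With the same electron cloud, the ion with the most protons pulls it in tightest. Nuclear charges: Zr^4+ (Z=40), Y^3+ (Z=39), Sr^2+ (Z=38), Rb^+ (Z=37), Br^- (Z=35). Highest Z is smallest.
With Sr^2+ included the full order is Zr^4+ < Y^3+ < Sr^2+ < Rb^+ < Br^-, so it takes position 3.

3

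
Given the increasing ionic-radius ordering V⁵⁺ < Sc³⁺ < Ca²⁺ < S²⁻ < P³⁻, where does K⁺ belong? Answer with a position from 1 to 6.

4

Isoelectronic series (18 e⁻ each). Size is set by nuclear charge: more protons means a smaller ion. V⁵⁺ (Z=23), Sc³⁺ (Z=21), Ca²⁺ (Z=20), K⁺ (Z=19), S²⁻ (Z=16), P³⁻ (Z=15).
The complete sequence is V⁵⁺ < Sc³⁺ < Ca²⁺ < K⁺ < S²⁻ < P³⁻. K⁺ sits at position 4.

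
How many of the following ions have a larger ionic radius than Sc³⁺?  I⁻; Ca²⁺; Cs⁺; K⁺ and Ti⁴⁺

Work out protons and electrons: Ti⁴⁺ (Z=22, 18 e⁻), Sc³⁺ (Z=21, 18 e⁻), Ca²⁺ (Z=20, 18 e⁻), K⁺ (Z=19, 18 e⁻), Cs⁺ (Z=55, 54 e⁻), I⁻ (Z=53, 54 e⁻). Ti⁴⁺ < Sc³⁺ (both 18 e⁻, Z=22>21); Sc³⁺ < Ca²⁺ (both 18 e⁻, Z=21>20); Ca²⁺ < K⁺ (isoelectronic, higher Z=20 is smaller); K⁺ < Cs⁺ (same group, 2 shells fewer); Cs⁺ < I⁻ (isoelectronic, higher Z=55 is smaller).
Overall: Ti⁴⁺ < Sc³⁺ < Ca²⁺ < K⁺ < Cs⁺ < I⁻. Sc³⁺ has 1 below it and 4 above. Count: 4.

4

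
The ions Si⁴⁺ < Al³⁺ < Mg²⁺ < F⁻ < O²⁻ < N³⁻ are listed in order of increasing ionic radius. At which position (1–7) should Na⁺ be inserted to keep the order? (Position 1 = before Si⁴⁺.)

These species are isoelectronic with 10 electrons. The only difference is the number of protons: Si⁴⁺ (Z=14), Al³⁺ (Z=13), Mg²⁺ (Z=12), Na⁺ (Z=11), F⁻ (Z=9), O²⁻ (Z=8), N³⁻ (Z=7). The strongest nuclear pull (Si⁴⁺) gives the smallest ion.
The complete sequence is Si⁴⁺ < Al³⁺ < Mg²⁺ < Na⁺ < F⁻ < O²⁻ < N³⁻. Na⁺ sits at position 4.

4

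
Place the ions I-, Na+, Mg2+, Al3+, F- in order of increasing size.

Al3+ < Mg2+ < Na+ < F- < I-

Work out protons and electrons: Al3+: 10 e⁻, Z=13, Mg2+: 10 e⁻, Z=12, Na+: 10 e⁻, Z=11, F-: 10 e⁻, Z=9, I-: 54 e⁻, Z=53. Al3+ < Mg2+ (isoelectronic, higher Z=13 is smaller); Mg2+ < Na+ (both 10 e⁻, Z=12>11); Na+ < F- (both 10 e⁻, Z=11>9); F- < I- (same group, period 2 vs 5).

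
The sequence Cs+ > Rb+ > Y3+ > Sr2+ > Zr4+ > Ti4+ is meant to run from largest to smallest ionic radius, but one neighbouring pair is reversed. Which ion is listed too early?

Y3+

The pair Y3+, Sr2+ is the wrong way round — both have 36 electrons but Z(Y)=39 > Z(Sr)=38, so Y3+ should be the smaller of the two. All other adjacent pairs agree with periodic trends, so Y3+ is the misplaced ion.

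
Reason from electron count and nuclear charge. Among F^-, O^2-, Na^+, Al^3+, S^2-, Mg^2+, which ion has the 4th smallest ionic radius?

F^-

Electron counts and nuclear charges: Al^3+: 10 e⁻, Z=13, Mg^2+: 10 e⁻, Z=12, Na^+: 10 e⁻, Z=11, F^-: 10 e⁻, Z=9, O^2-: 10 e⁻, Z=8, S^2-: 18 e⁻, Z=16. Al^3+ < Mg^2+ (both 10 e⁻, Z=13>12); Mg^2+ < Na^+ (isoelectronic, higher Z=12 is smaller); Na^+ < F^- (isoelectronic, higher Z=11 is smaller); F^- < O^2- (isoelectronic, higher Z=9 is smaller); O^2- < S^2- (same group, 1 shell fewer).
Full ascending order: Al^3+ < Mg^2+ < Na^+ < F^- < O^2- < S^2-. Counting from the smallest, position 4 is F^-.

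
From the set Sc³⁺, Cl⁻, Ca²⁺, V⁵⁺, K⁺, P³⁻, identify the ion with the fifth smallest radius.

Cl⁻

These species are isoelectronic with 18 electrons. The only difference is the number of protons: V⁵⁺ (Z=23), Sc³⁺ (Z=21), Ca²⁺ (Z=20), K⁺ (Z=19), Cl⁻ (Z=17), P³⁻ (Z=15). The strongest nuclear pull (V⁵⁺) gives the smallest ion.
Ordering: V⁵⁺ < Sc³⁺ < Ca²⁺ < K⁺ < Cl⁻ < P³⁻. The fifth smallest is Cl⁻.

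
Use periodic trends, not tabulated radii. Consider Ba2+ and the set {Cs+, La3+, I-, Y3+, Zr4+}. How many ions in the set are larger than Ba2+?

Electron counts and nuclear charges: Zr4+: 36 e⁻, Z=40, Y3+: 36 e⁻, Z=39, La3+: 54 e⁻, Z=57, Ba2+: 54 e⁻, Z=56, Cs+: 54 e⁻, Z=55, I-: 54 e⁻, Z=53. Zr4+ < Y3+ (isoelectronic, higher Z=40 is smaller); Y3+ < La3+ (same group, period 5 vs 6); La3+ < Ba2+ (both 54 e⁻, Z=57>56); Ba2+ < Cs+ (isoelectronic, higher Z=56 is smaller); Cs+ < I- (both 54 e⁻, Z=55>53).
Overall: Zr4+ < Y3+ < La3+ < Ba2+ < Cs+ < I-. Ba2+ has 3 below it and 2 above. Count: 2.

2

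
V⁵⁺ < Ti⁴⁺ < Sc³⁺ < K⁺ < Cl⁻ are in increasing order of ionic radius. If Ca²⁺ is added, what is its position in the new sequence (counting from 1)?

These species are isoelectronic with 18 electrons. The only difference is the number of protons: V⁵⁺ (Z=23), Ti⁴⁺ (Z=22), Sc³⁺ (Z=21), Ca²⁺ (Z=20), K⁺ (Z=19), Cl⁻ (Z=17). The strongest nuclear pull (V⁵⁺) gives the smallest ion.
Putting Ca²⁺ in gives V⁵⁺ < Ti⁴⁺ < Sc³⁺ < Ca²⁺ < K⁺ < Cl⁻; it lands at slot 4.

4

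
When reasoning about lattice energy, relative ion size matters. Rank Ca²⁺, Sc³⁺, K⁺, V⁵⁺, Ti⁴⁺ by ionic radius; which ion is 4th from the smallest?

Each ion has 18 electrons. The ranking follows nuclear charge in reverse — greater Z gives a smaller radius. V⁵⁺ (Z=23), Ti⁴⁺ (Z=22), Sc³⁺ (Z=21), Ca²⁺ (Z=20), K⁺ (Z=19).
Ordering: V⁵⁺ < Ti⁴⁺ < Sc³⁺ < Ca²⁺ < K⁺. The 4th smallest is Ca²⁺.

Ca²⁺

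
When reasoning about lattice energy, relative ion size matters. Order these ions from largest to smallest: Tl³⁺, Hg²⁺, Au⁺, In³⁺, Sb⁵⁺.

Tabulating Z and e⁻: Sb⁵⁺: 46 e⁻, Z=51, In³⁺: 46 e⁻, Z=49, Tl³⁺: 78 e⁻, Z=81, Hg²⁺: 78 e⁻, Z=80, Au⁺: 78 e⁻, Z=79. Sb⁵⁺ < In³⁺ (both 46 e⁻, Z=51>49); In³⁺ < Tl³⁺ (same group, 1 shell fewer); Tl³⁺ < Hg²⁺ (isoelectronic, higher Z=81 is smaller); Hg²⁺ < Au⁺ (both 78 e⁻, Z=80>79).

Au⁺ > Hg²⁺ > Tl³⁺ > In³⁺ > Sb⁵⁺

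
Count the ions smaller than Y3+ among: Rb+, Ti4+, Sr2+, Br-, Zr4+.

Electron counts and nuclear charges: Ti4+: 18 e⁻, Z=22, Zr4+: 36 e⁻, Z=40, Y3+: 36 e⁻, Z=39, Sr2+: 36 e⁻, Z=38, Rb+: 36 e⁻, Z=37, Br-: 36 e⁻, Z=35. Ti4+ < Zr4+ (same group, 1 shell fewer); Zr4+ < Y3+ (isoelectronic, higher Z=40 is smaller); Y3+ < Sr2+ (isoelectronic, higher Z=39 is smaller); Sr2+ < Rb+ (isoelectronic, higher Z=38 is smaller); Rb+ < Br- (isoelectronic, higher Z=37 is smaller).
Overall: Ti4+ < Zr4+ < Y3+ < Sr2+ < Rb+ < Br-. Y3+ has 2 below it and 3 above. Count: 2.

2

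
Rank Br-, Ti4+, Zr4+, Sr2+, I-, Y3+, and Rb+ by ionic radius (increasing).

Ti4+ < Zr4+ < Y3+ < Sr2+ < Rb+ < Br- < I-

Work out protons and electrons: Ti4+ (Z=22, 18 e⁻), Zr4+ (Z=40, 36 e⁻), Y3+ (Z=39, 36 e⁻), Sr2+ (Z=38, 36 e⁻), Rb+ (Z=37, 36 e⁻), Br- (Z=35, 36 e⁻), I- (Z=53, 54 e⁻). Ti4+ < Zr4+ (same group, period 4 vs 5); Zr4+ < Y3+ (both 36 e⁻, Z=40>39); Y3+ < Sr2+ (isoelectronic, higher Z=39 is smaller); Sr2+ < Rb+ (isoelectronic, higher Z=38 is smaller); Rb+ < Br- (both 36 e⁻, Z=37>35); Br- < I- (same group, 1 shell fewer).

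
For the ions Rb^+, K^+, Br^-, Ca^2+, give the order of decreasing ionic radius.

Work out protons and electrons: Ca^2+ has 18 e⁻ (Z=20), K^+ has 18 e⁻ (Z=19), Rb^+ has 36 e⁻ (Z=37), Br^- has 36 e⁻ (Z=35). Ca^2+ < K^+ (isoelectronic, higher Z=20 is smaller); K^+ < Rb^+ (same group, period 4 vs 5); Rb^+ < Br^- (both 36 e⁻, Z=37>35).

Br^- > Rb^+ > K^+ > Ca^2+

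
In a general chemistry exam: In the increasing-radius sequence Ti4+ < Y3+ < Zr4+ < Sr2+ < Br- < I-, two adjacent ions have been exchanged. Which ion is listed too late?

The pair Y3+, Zr4+ is the wrong way round — they are isoelectronic (36 e⁻) and Zr has more protons than Y (40 vs 39), making Zr4+ smaller. All other adjacent pairs agree with periodic trends, so Zr4+ is the misplaced ion.

Zr4+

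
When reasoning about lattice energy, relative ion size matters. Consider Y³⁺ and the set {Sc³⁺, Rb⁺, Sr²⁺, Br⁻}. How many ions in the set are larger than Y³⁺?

Work out protons and electrons: Sc³⁺: 18 e⁻, Z=21, Y³⁺: 36 e⁻, Z=39, Sr²⁺: 36 e⁻, Z=38, Rb⁺: 36 e⁻, Z=37, Br⁻: 36 e⁻, Z=35. Sc³⁺ < Y³⁺ (same group, period 4 vs 5); Y³⁺ < Sr²⁺ (isoelectronic, higher Z=39 is smaller); Sr²⁺ < Rb⁺ (both 36 e⁻, Z=38>37); Rb⁺ < Br⁻ (isoelectronic, higher Z=37 is smaller).
Overall: Sc³⁺ < Y³⁺ < Sr²⁺ < Rb⁺ < Br⁻. Y³⁺ has 1 below it and 3 above. Count: 3.

3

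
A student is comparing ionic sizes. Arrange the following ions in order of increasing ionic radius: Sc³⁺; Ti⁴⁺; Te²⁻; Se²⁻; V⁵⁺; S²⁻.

Electron counts and nuclear charges: V⁵⁺ (Z=23, 18 e⁻), Ti⁴⁺ (Z=22, 18 e⁻), Sc³⁺ (Z=21, 18 e⁻), S²⁻ (Z=16, 18 e⁻), Se²⁻ (Z=34, 36 e⁻), Te²⁻ (Z=52, 54 e⁻). V⁵⁺ < Ti⁴⁺ (both 18 e⁻, Z=23>22); Ti⁴⁺ < Sc³⁺ (both 18 e⁻, Z=22>21); Sc³⁺ < S²⁻ (isoelectronic, higher Z=21 is smaller); S²⁻ < Se²⁻ (same group, 1 shell fewer); Se²⁻ < Te²⁻ (same group, 1 shell fewer).

V⁵⁺ < Ti⁴⁺ < Sc³⁺ < S²⁻ < Se²⁻ < Te²⁻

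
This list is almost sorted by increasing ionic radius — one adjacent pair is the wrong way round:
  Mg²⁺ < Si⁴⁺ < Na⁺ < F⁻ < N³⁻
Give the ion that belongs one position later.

Mg²⁺

Scanning neighbour by neighbour, only Mg²⁺/Si⁴⁺ violates a trend: Si⁴⁺ and Mg²⁺ share 10 electrons; the higher nuclear charge on Si (Z=14) contracts it more, so Si⁴⁺ < Mg²⁺. That makes Mg²⁺ the one sitting a position early relative to where it belongs.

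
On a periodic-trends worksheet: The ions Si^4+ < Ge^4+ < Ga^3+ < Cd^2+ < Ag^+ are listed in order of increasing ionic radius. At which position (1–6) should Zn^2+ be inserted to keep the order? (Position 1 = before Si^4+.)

Tabulating Z and e⁻: Si^4+: 10 e⁻, Z=14, Ge^4+: 28 e⁻, Z=32, Ga^3+: 28 e⁻, Z=31, Zn^2+: 28 e⁻, Z=30, Cd^2+: 46 e⁻, Z=48, Ag^+: 46 e⁻, Z=47. Si^4+ < Ge^4+ (same group, 1 shell fewer); Ge^4+ < Ga^3+ (both 28 e⁻, Z=32>31); Ga^3+ < Zn^2+ (isoelectronic, higher Z=31 is smaller); Zn^2+ < Cd^2+ (same group, 1 shell fewer); Cd^2+ < Ag^+ (isoelectronic, higher Z=48 is smaller).
Putting Zn^2+ in gives Si^4+ < Ge^4+ < Ga^3+ < Zn^2+ < Cd^2+ < Ag^+; it lands at slot 4.

4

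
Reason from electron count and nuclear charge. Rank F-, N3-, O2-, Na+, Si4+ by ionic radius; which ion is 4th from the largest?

Na+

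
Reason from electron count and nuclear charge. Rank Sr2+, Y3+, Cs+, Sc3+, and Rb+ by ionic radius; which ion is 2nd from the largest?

Rb+

Tabulating Z and e⁻: Sc3+ has 18 e⁻ (Z=21), Y3+ has 36 e⁻ (Z=39), Sr2+ has 36 e⁻ (Z=38), Rb+ has 36 e⁻ (Z=37), Cs+ has 54 e⁻ (Z=55). Sc3+ < Y3+ (same group, period 4 vs 5); Y3+ < Sr2+ (both 36 e⁻, Z=39>38); Sr2+ < Rb+ (both 36 e⁻, Z=38>37); Rb+ < Cs+ (same group, 1 shell fewer).
That gives Sc3+ < Y3+ < Sr2+ < Rb+ < Cs+. From the largest end, number 2 is Rb+.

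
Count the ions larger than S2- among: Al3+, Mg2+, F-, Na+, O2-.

0

First list Z and electron count for each: Al3+: 10 e⁻, Z=13, Mg2+: 10 e⁻, Z=12, Na+: 10 e⁻, Z=11, F-: 10 e⁻, Z=9, O2-: 10 e⁻, Z=8, S2-: 18 e⁻, Z=16. Al3+ < Mg2+ (isoelectronic, higher Z=13 is smaller); Mg2+ < Na+ (both 10 e⁻, Z=12>11); Na+ < F- (isoelectronic, higher Z=11 is smaller); F- < O2- (isoelectronic, higher Z=9 is smaller); O2- < S2- (same group, period 2 vs 3).
Placing each against S2-: smaller — Al3+, Mg2+, Na+, F-, O2-; larger — none. So 0 are larger.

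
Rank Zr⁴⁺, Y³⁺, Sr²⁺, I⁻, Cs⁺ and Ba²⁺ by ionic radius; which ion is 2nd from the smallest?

Tabulating Z and e⁻: Zr⁴⁺ (Z=40, 36 e⁻), Y³⁺ (Z=39, 36 e⁻), Sr²⁺ (Z=38, 36 e⁻), Ba²⁺ (Z=56, 54 e⁻), Cs⁺ (Z=55, 54 e⁻), I⁻ (Z=53, 54 e⁻). Zr⁴⁺ < Y³⁺ (both 36 e⁻, Z=40>39); Y³⁺ < Sr²⁺ (isoelectronic, higher Z=39 is smaller); Sr²⁺ < Ba²⁺ (same group, 1 shell fewer); Ba²⁺ < Cs⁺ (isoelectronic, higher Z=56 is smaller); Cs⁺ < I⁻ (isoelectronic, higher Z=55 is smaller).
So the order is Zr⁴⁺ < Y³⁺ < Sr²⁺ < Ba²⁺ < Cs⁺ < I⁻; the 2nd-smallest ion is Y³⁺.

Y³⁺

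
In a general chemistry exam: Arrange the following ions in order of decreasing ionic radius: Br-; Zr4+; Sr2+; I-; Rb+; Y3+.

Zr4+: 36 e⁻, Z=40, Y3+: 36 e⁻, Z=39, Sr2+: 36 e⁻, Z=38, Rb+: 36 e⁻, Z=37, Br-: 36 e⁻, Z=35, I-: 54 e⁻, Z=53. Zr4+ < Y3+ (isoelectronic, higher Z=40 is smaller); Y3+ < Sr2+ (isoelectronic, higher Z=39 is smaller); Sr2+ < Rb+ (isoelectronic, higher Z=38 is smaller); Rb+ < Br- (isoelectronic, higher Z=37 is smaller); Br- < I- (same group, period 4 vs 5).

I- > Br- > Rb+ > Sr2+ > Y3+ > Zr4+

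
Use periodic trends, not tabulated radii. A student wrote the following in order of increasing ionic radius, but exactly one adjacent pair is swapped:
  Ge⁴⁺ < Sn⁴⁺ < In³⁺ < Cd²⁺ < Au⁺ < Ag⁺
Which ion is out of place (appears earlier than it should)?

Check each adjacent pair. Au⁺ and Ag⁺ are reversed: same group and charge — period 5 sits above period 6, so Ag⁺ is smaller. No other neighbouring pair contradicts the periodic trends, so Au⁺ is the ion listed too early.

Au⁺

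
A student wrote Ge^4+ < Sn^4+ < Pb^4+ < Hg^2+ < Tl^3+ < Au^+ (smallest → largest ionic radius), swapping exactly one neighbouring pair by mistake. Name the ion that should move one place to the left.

Check each adjacent pair. Hg^2+ and Tl^3+ are reversed: both have 78 electrons but Z(Tl)=81 > Z(Hg)=80, so Tl^3+ should be the smaller of the two. No other neighbouring pair contradicts the periodic trends, so Tl^3+ is the ion listed too late.

Tl^3+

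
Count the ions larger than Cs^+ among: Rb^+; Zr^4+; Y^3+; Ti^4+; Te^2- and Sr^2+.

Electron counts and nuclear charges: Ti^4+ (Z=22, 18 e⁻), Zr^4+ (Z=40, 36 e⁻), Y^3+ (Z=39, 36 e⁻), Sr^2+ (Z=38, 36 e⁻), Rb^+ (Z=37, 36 e⁻), Cs^+ (Z=55, 54 e⁻), Te^2- (Z=52, 54 e⁻). Ti^4+ < Zr^4+ (same group, period 4 vs 5); Zr^4+ < Y^3+ (isoelectronic, higher Z=40 is smaller); Y^3+ < Sr^2+ (isoelectronic, higher Z=39 is smaller); Sr^2+ < Rb^+ (both 36 e⁻, Z=38>37); Rb^+ < Cs^+ (same group, period 5 vs 6); Cs^+ < Te^2- (isoelectronic, higher Z=55 is smaller).
Relative to Cs^+, the ions that are larger are Te^2-. Count: 1.

1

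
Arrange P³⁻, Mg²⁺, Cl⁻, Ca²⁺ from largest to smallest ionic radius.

Work out protons and electrons: Mg²⁺ (Z=12, 10 e⁻), Ca²⁺ (Z=20, 18 e⁻), Cl⁻ (Z=17, 18 e⁻), P³⁻ (Z=15, 18 e⁻). Mg²⁺ < Ca²⁺ (same group, 1 shell fewer); Ca²⁺ < Cl⁻ (both 18 e⁻, Z=20>17); Cl⁻ < P³⁻ (both 18 e⁻, Z=17>15).

P³⁻ > Cl⁻ > Ca²⁺ > Mg²⁺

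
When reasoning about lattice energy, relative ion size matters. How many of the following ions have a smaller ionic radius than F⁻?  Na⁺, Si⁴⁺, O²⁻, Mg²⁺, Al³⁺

All of these have 10 electrons (isoelectronic). With the same electron cloud, the ion with the most protons pulls it in tightest. Nuclear charges: Si⁴⁺ (Z=14), Al³⁺ (Z=13), Mg²⁺ (Z=12), Na⁺ (Z=11), F⁻ (Z=9), O²⁻ (Z=8). Highest Z is smallest.
Placing each against F⁻: smaller — Si⁴⁺, Al³⁺, Mg²⁺, Na⁺; larger — O²⁻. Count: 4.

4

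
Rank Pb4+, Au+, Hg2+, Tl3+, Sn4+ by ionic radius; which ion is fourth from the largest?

Work out protons and electrons: Sn4+ (Z=50, 46 e⁻), Pb4+ (Z=82, 78 e⁻), Tl3+ (Z=81, 78 e⁻), Hg2+ (Z=80, 78 e⁻), Au+ (Z=79, 78 e⁻). Sn4+ < Pb4+ (same group, period 5 vs 6); Pb4+ < Tl3+ (isoelectronic, higher Z=82 is smaller); Tl3+ < Hg2+ (isoelectronic, higher Z=81 is smaller); Hg2+ < Au+ (both 78 e⁻, Z=80>79).
Full ascending order: Sn4+ < Pb4+ < Tl3+ < Hg2+ < Au+. Counting from the largest, position 4 is Pb4+.

Pb4+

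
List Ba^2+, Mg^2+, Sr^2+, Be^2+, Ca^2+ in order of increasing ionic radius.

Be^2+ < Mg^2+ < Ca^2+ < Sr^2+ < Ba^2+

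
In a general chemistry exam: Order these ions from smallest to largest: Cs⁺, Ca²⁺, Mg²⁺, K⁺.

First list Z and electron count for each: Mg²⁺: 10 e⁻, Z=12, Ca²⁺: 18 e⁻, Z=20, K⁺: 18 e⁻, Z=19, Cs⁺: 54 e⁻, Z=55. Mg²⁺ < Ca²⁺ (same group, period 3 vs 4); Ca²⁺ < K⁺ (isoelectronic, higher Z=20 is smaller); K⁺ < Cs⁺ (same group, period 4 vs 6).

Mg²⁺ < Ca²⁺ < K⁺ < Cs⁺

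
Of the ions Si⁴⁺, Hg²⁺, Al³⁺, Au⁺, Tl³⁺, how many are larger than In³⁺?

3

Si⁴⁺: 10 e⁻, Z=14, Al³⁺: 10 e⁻, Z=13, In³⁺: 46 e⁻, Z=49, Tl³⁺: 78 e⁻, Z=81, Hg²⁺: 78 e⁻, Z=80, Au⁺: 78 e⁻, Z=79. Si⁴⁺ < Al³⁺ (isoelectronic, higher Z=14 is smaller); Al³⁺ < In³⁺ (same group, 2 shells fewer); In³⁺ < Tl³⁺ (same group, period 5 vs 6); Tl³⁺ < Hg²⁺ (isoelectronic, higher Z=81 is smaller); Hg²⁺ < Au⁺ (both 78 e⁻, Z=80>79).
Ordering all of them (including In³⁺) by radius gives Si⁴⁺ < Al³⁺ < In³⁺ < Tl³⁺ < Hg²⁺ < Au⁺. That's 3.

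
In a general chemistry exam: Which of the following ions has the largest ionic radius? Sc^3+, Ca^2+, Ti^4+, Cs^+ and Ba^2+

Ti^4+: 18 e⁻, Z=22, Sc^3+: 18 e⁻, Z=21, Ca^2+: 18 e⁻, Z=20, Ba^2+: 54 e⁻, Z=56, Cs^+: 54 e⁻, Z=55. Ti^4+ < Sc^3+ (both 18 e⁻, Z=22>21); Sc^3+ < Ca^2+ (isoelectronic, higher Z=21 is smaller); Ca^2+ < Ba^2+ (same group, 2 shells fewer); Ba^2+ < Cs^+ (isoelectronic, higher Z=56 is smaller).

Cs^+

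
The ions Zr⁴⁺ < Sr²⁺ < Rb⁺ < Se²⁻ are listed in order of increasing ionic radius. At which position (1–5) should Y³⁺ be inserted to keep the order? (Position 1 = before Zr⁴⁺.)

Isoelectronic series (36 e⁻ each). Size is set by nuclear charge: more protons means a smaller ion. Zr⁴⁺ (Z=40), Y³⁺ (Z=39), Sr²⁺ (Z=38), Rb⁺ (Z=37), Se²⁻ (Z=34).
Putting Y³⁺ in gives Zr⁴⁺ < Y³⁺ < Sr²⁺ < Rb⁺ < Se²⁻; it lands at slot 2.

2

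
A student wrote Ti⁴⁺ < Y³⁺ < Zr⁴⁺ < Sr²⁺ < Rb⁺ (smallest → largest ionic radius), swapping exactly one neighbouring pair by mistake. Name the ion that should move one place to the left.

Zr⁴⁺

Scanning neighbour by neighbour, only Y³⁺/Zr⁴⁺ violates a trend: they are isoelectronic (36 e⁻) and Zr has more protons than Y (40 vs 39), making Zr⁴⁺ smaller. That makes Zr⁴⁺ the one sitting a position late relative to where it belongs.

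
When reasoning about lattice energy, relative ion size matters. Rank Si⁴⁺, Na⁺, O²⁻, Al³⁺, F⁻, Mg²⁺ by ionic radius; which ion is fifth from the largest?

Al³⁺

All of these have 10 electrons (isoelectronic). With the same electron cloud, the ion with the most protons pulls it in tightest. Nuclear charges: Si⁴⁺ (Z=14), Al³⁺ (Z=13), Mg²⁺ (Z=12), Na⁺ (Z=11), F⁻ (Z=9), O²⁻ (Z=8). Highest Z is smallest.
Ordering: Si⁴⁺ < Al³⁺ < Mg²⁺ < Na⁺ < F⁻ < O²⁻. The fifth largest is Al³⁺.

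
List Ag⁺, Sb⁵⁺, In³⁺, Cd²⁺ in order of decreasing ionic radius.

Each ion has 46 electrons. The ranking follows nuclear charge in reverse — greater Z gives a smaller radius. Sb⁵⁺ (Z=51), In³⁺ (Z=49), Cd²⁺ (Z=48), Ag⁺ (Z=47).

Ag⁺ > Cd²⁺ > In³⁺ > Sb⁵⁺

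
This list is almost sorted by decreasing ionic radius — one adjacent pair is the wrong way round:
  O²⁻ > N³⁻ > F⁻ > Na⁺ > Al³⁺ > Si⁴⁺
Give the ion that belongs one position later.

O²⁻

Check each adjacent pair. O²⁻ and N³⁻ are reversed: they are isoelectronic (10 e⁻) and O has more protons than N (8 vs 7), making O²⁻ smaller. No other neighbouring pair contradicts the periodic trends, so O²⁻ is the ion listed too early.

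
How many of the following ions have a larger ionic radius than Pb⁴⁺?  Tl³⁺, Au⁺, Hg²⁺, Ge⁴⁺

Electron counts and nuclear charges: Ge⁴⁺ has 28 e⁻ (Z=32), Pb⁴⁺ has 78 e⁻ (Z=82), Tl³⁺ has 78 e⁻ (Z=81), Hg²⁺ has 78 e⁻ (Z=80), Au⁺ has 78 e⁻ (Z=79). Ge⁴⁺ < Pb⁴⁺ (same group, period 4 vs 6); Pb⁴⁺ < Tl³⁺ (isoelectronic, higher Z=82 is smaller); Tl³⁺ < Hg²⁺ (both 78 e⁻, Z=81>80); Hg²⁺ < Au⁺ (both 78 e⁻, Z=80>79).
Ordering all of them (including Pb⁴⁺) by radius gives Ge⁴⁺ < Pb⁴⁺ < Tl³⁺ < Hg²⁺ < Au⁺. That's 3.

3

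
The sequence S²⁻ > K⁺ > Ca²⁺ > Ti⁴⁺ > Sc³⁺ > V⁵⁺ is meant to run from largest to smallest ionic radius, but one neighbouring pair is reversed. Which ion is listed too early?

The pair Ti⁴⁺, Sc³⁺ is the wrong way round — Ti⁴⁺ and Sc³⁺ share 18 electrons; the higher nuclear charge on Ti (Z=22) contracts it more, so Ti⁴⁺ < Sc³⁺. All other adjacent pairs agree with periodic trends, so Ti⁴⁺ is the misplaced ion.

Ti⁴⁺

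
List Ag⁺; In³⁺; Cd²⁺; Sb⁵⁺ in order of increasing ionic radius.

Sb⁵⁺ < In³⁺ < Cd²⁺ < Ag⁺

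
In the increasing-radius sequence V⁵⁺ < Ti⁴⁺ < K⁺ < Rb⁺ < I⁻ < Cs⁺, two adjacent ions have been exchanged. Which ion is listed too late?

Compare adjacent ions: Cs⁺ and I⁻ share 54 electrons; the higher nuclear charge on Cs (Z=55) contracts it more, so Cs⁺ < I⁻ — yet in this increasing list I⁻ sits before Cs⁺. Nothing else is reversed, so Cs⁺ should move one place to the left.

Cs⁺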